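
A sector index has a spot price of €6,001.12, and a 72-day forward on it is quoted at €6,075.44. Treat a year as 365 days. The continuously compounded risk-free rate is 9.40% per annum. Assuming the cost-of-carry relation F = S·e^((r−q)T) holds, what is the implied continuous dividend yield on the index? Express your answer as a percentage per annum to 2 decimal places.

From F = S·e^((r−q)T): (r − q) = ln(F/S)/T
ln(6075.44/6001.12) = ln(1.012384) = 0.012308
(r − q) = 0.012308 / (72/365) = 0.062395
q = r − ln(F/S)/T = 0.0940 − 0.062395 = 0.031605
q = 3.16%

3.16%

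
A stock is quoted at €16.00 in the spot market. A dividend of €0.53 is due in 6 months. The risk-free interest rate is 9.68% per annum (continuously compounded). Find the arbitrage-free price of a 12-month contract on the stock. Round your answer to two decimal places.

PV(dividends) I = 0.53·e^(−0.0968·6/12)
I = 0.5050
F = (S − I)·e^(rT) = (16.00 − 0.5050) · e^(0.0968·12/12)
= 15.4950 · e^0.096800 = 15.4950 × 1.101640 = €17.07

€17.07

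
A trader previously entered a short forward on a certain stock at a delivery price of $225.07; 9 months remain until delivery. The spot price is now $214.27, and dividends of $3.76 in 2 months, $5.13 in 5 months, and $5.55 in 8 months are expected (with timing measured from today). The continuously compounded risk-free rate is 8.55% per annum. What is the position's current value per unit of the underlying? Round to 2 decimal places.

$10.72

PV(remaining dividends) I = 3.76·e^(−0.0855·2/12) + 5.13·e^(−0.0855·5/12) + 5.55·e^(−0.0855·8/12) = 13.8998
Current forward F = (S − I)·e^(rT) = (214.27 − 13.8998)·e^(0.0855·9/12) = 200.3702 × 1.066226 = 213.6399
Value (long) = (F − K)·e^(−rT) = (213.6399 − 225.07) × 0.937888 = -10.7202
Short position value = −(long value) = $10.72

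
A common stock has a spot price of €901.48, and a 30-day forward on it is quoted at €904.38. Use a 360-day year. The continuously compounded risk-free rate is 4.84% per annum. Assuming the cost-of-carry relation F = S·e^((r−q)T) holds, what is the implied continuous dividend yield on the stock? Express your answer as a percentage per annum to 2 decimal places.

0.99%

From F = S·e^((r−q)T): (r − q) = ln(F/S)/T
ln(904.38/901.48) = ln(1.003217) = 0.003212
(r − q) = 0.003212 / (30/360) = 0.038544
q = r − ln(F/S)/T = 0.0484 − 0.038544 = 0.009856
q = 0.99%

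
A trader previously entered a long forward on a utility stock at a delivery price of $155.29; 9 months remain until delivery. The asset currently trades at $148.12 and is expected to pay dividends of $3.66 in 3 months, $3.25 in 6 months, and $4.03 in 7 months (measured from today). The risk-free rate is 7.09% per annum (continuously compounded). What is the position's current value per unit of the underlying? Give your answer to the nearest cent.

PV(remaining dividends) I = 3.66·e^(−0.0709·3/12) + 3.25·e^(−0.0709·6/12) + 4.03·e^(−0.0709·7/12) = 10.5992
Current forward F = (S − I)·e^(rT) = (148.12 − 10.5992)·e^(0.0709·9/12) = 137.5208 × 1.054614 = 145.0314
Value (long) = (F − K)·e^(−rT) = (145.0314 − 155.29) × 0.948214 = -9.7273
Value = -$9.73

-$9.73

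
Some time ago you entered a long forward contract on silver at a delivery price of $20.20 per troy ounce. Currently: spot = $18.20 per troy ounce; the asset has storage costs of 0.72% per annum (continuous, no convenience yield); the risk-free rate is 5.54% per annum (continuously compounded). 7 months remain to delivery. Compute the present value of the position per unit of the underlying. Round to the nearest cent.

Current fair forward for the remaining 7 months: F = S·e^((r + u)·T), (r + u) = 0.0554 + 0.0072 = 0.0626
F = 18.20 · e^(0.0626 × 7/12) = 18.20 × 1.037192 = 18.8769
Value of long forward = (F − K)·e^(−rT) = (18.8769 − 20.20) · e^(−0.0554·7/12)
= -1.3231 × 0.968200 = -1.28

-$1.28 per troy ounce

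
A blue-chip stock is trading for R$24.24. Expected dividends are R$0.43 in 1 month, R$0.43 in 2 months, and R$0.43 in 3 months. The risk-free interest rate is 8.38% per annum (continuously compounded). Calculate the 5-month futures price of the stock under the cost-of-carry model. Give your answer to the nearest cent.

PV(dividends) I = 0.43·e^(−0.0838·1/12) + 0.43·e^(−0.0838·2/12) + 0.43·e^(−0.0838·3/12)
I = 0.4270 + 0.4240 + 0.4211 = 1.2721
F = (S − I)·e^(rT) = (24.24 − 1.2721) · e^(0.0838·5/12)
= 22.9679 · e^0.034917 = 22.9679 × 1.035534 = R$23.78

R$23.78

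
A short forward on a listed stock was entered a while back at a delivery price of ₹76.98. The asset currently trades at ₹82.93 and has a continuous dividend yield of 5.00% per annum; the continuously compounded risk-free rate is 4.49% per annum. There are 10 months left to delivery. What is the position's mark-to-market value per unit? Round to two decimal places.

-₹5.39

Current fair forward for the remaining 10 months: F = S·e^((r − q)·T), (r − q) = 0.0449 − 0.0500 = -0.0051
F = 82.93 · e^(-0.0051 × 10/12) = 82.93 × 0.995759 = 82.5783
Value of long forward = (F − K)·e^(−rT) = (82.5783 − 76.98) · e^(−0.0449·10/12)
= 5.5983 × 0.963275 = 5.39
Short position value = −(long value) = -₹5.39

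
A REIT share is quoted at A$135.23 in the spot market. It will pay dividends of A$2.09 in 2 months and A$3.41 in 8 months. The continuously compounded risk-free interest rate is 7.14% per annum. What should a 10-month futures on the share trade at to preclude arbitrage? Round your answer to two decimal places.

PV(dividends) I = 2.09·e^(−0.0714·2/12) + 3.41·e^(−0.0714·8/12)
I = 2.0653 + 3.2515 = 5.3168
F = (S − I)·e^(rT) = (135.23 − 5.3168) · e^(0.0714·10/12)
= 129.9132 · e^0.059500 = 129.9132 × 1.061306 = A$137.88

A$137.88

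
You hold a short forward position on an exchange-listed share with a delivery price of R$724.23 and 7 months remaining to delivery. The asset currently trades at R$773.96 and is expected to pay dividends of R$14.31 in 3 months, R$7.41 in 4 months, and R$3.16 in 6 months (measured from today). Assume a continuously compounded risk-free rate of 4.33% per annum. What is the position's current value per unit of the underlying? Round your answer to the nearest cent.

-R$43.24

PV(remaining dividends) I = 14.31·e^(−0.0433·3/12) + 7.41·e^(−0.0433·4/12) + 3.16·e^(−0.0433·6/12) = 24.5521
Current forward F = (S − I)·e^(rT) = (773.96 − 24.5521)·e^(0.0433·7/12) = 749.4079 × 1.025580 = 768.5778
Value (long) = (F − K)·e^(−rT) = (768.5778 − 724.23) × 0.975058 = 43.2417
Short position value = −(long value) = -R$43.24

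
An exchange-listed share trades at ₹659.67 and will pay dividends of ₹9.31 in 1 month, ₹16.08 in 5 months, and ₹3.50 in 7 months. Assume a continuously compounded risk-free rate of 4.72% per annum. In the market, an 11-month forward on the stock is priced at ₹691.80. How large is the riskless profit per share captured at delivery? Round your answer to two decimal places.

₹32.66 per share

PV(dividends) I = 9.31·e^(−0.0472·1/12) + 16.08·e^(−0.0472·5/12) + 3.50·e^(−0.0472·7/12) = 28.4452
Fair forward F* = (S − I)·e^(rT) = (659.67 − 28.4452)·e^0.043267 = 631.2248 × 1.044217 = 659.1357
Market ₹691.80 > fair 659.1357: forward overpriced → cash-and-carry (borrow at r, buy the stock and collect the dividends, short the forward).
Profit at T = |F_mkt − F*| = |691.80 − 659.1357| = ₹32.66 per share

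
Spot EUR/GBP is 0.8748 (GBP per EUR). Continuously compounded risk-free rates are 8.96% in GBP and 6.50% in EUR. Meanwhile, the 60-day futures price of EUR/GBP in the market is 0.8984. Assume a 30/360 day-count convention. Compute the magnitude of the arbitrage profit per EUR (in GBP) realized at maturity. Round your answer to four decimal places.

0.0200 per EUR (in GBP)

Fair futures: F* = S·e^(carry·T), with carry = (r_GBP − r_EUR) = 0.0896 − 0.0650 = 0.0246
F* = 0.8748 · e^(0.0246 × 60/360) = 0.8748 · e^0.004100 = 0.8748 × 1.004108 = 0.8784
Market 0.8984 > fair 0.8784: forward overpriced → cash-and-carry (buy spot, short the forward).
At maturity, profit = |F_mkt − F*| = |0.8984 − 0.8784| = 0.0200 per EUR (in GBP)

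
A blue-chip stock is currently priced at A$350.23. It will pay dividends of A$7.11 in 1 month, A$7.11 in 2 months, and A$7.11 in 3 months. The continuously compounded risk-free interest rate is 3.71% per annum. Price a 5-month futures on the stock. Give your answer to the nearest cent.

PV(dividends) I = 7.11·e^(−0.0371·1/12) + 7.11·e^(−0.0371·2/12) + 7.11·e^(−0.0371·3/12)
I = 7.0881 + 7.0662 + 7.0444 = 21.1987
F = (S − I)·e^(rT) = (350.23 − 21.1987) · e^(0.0371·5/12)
= 329.0313 · e^0.015458 = 329.0313 × 1.015578 = A$334.16

A$334.16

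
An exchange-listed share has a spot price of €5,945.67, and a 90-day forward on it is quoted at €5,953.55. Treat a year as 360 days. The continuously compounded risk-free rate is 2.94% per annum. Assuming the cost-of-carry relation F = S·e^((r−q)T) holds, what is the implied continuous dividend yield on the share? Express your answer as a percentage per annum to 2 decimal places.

From F = S·e^((r−q)T): (r − q) = ln(F/S)/T
ln(5953.55/5945.67) = ln(1.001325) = 0.001324
(r − q) = 0.001324 / (90/360) = 0.005296
q = r − ln(F/S)/T = 0.0294 − 0.005296 = 0.024104
q = 2.41%

2.41%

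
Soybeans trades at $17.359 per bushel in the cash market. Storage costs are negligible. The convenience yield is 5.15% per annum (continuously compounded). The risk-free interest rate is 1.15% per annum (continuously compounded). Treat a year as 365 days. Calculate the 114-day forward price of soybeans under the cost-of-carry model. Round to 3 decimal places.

$17.143 per bushel

Net carry = r + u − y = 0.0115 + 0.0000 − 0.0515 = -0.0400
F = S·e^((r+u−y)T) = 17.359 · e^(-0.0400 × 114/365) = 17.359 · e^-0.012493
= 17.359 × 0.987585 = $17.143 per bushel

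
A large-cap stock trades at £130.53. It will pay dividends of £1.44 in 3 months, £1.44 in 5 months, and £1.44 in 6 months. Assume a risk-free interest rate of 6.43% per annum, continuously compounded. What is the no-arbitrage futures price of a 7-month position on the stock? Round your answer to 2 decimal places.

PV(dividends) I = 1.44·e^(−0.0643·3/12) + 1.44·e^(−0.0643·5/12) + 1.44·e^(−0.0643·6/12)
I = 1.4170 + 1.4019 + 1.3944 = 4.2133
F = (S − I)·e^(rT) = (130.53 − 4.2133) · e^(0.0643·7/12)
= 126.3167 · e^0.037508 = 126.3167 × 1.038220 = £131.14

£131.14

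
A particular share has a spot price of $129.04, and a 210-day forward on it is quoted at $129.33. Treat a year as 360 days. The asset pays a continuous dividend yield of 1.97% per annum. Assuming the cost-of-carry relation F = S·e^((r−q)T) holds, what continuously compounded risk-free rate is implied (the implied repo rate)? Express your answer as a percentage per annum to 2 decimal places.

From F = S·e^((r−q)T): (r − q) = ln(F/S)/T
ln(129.33/129.04) = ln(1.002247) = 0.002244
(r − q) = 0.002244 / (210/360) = 0.003847
r = ln(F/S)/T + q = 0.003847 + 0.0197 = 0.023547
r = 2.35%

2.35%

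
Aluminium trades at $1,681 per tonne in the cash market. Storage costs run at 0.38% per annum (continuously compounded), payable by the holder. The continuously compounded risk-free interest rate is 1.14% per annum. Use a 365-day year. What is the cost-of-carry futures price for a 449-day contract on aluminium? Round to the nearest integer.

$1,713 per tonne

Net carry = r + u − y = 0.0114 + 0.0038 − 0.0000 = 0.0152
F = S·e^((r+u−y)T) = 1681 · e^(0.0152 × 449/365) = 1681 · e^0.018698
= 1681 × 1.018874 = $1,713 per tonne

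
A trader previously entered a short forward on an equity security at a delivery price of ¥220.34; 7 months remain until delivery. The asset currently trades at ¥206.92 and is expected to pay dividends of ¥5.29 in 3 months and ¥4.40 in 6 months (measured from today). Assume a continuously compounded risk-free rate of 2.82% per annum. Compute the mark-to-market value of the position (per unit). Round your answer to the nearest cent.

PV(remaining dividends) I = 5.29·e^(−0.0282·3/12) + 4.40·e^(−0.0282·6/12) = 9.5912
Current forward F = (S − I)·e^(rT) = (206.92 − 9.5912)·e^(0.0282·7/12) = 197.3288 × 1.016586 = 200.6017
Value (long) = (F − K)·e^(−rT) = (200.6017 − 220.34) × 0.983685 = -19.4163
Short position value = −(long value) = ¥19.42

¥19.42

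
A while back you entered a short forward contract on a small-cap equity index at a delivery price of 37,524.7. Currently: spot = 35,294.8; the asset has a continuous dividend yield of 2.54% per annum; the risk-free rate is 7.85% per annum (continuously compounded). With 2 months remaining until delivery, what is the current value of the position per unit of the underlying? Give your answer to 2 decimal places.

1891.25

Current fair forward for the remaining 2 months: F = S·e^((r − q)·T), (r − q) = 0.0785 − 0.0254 = 0.0531
F = 35294.8 · e^(0.0531 × 2/12) = 35294.8 × 1.00888928 = 35608.5454
Value of long forward = (F − K)·e^(−rT) = (35608.5454 − 37524.7) · e^(−0.0785·2/12)
= -1916.1546 × 0.98700188 = -1891.25
Short position value = −(long value) = 1891.25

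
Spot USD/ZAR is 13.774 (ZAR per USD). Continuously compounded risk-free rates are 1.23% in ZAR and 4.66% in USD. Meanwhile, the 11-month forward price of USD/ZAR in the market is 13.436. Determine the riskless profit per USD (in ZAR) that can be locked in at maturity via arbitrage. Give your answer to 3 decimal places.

0.088 per USD (in ZAR)

Fair forward: F* = S·e^(carry·T), with carry = (r_ZAR − r_USD) = 0.0123 − 0.0466 = -0.0343
F* = 13.774 · e^(-0.0343 × 11/12) = 13.774 · e^-0.031442 = 13.774 × 0.969047 = 13.3477
Market 13.436 > fair 13.3477: forward overpriced → cash-and-carry (buy spot, short the forward).
At maturity, profit = |F_mkt − F*| = |13.436 − 13.3477| = 0.088 per USD (in ZAR)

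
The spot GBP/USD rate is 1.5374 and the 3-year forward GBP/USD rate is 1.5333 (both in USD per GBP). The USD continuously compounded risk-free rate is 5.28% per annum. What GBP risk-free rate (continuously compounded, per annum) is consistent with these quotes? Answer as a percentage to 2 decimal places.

5.37%

F = S·e^((r_USD − r_GBP)T) ⇒ r_GBP = r_USD − ln(F/S)/T
ln(1.5333/1.5374) = -0.002670; /(3) = -0.000890
r_GBP = 0.0528 + 0.000890 = 0.053690
r_GBP = 5.37%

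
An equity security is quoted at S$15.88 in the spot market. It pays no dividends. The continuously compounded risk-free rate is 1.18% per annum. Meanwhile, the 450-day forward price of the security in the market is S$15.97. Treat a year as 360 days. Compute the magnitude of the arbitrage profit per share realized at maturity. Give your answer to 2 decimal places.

S$0.15 per share

Fair forward: F* = S·e^(carry·T), with carry = r = 0.0118
F* = 15.88 · e^(0.0118 × 450/360) = 15.88 · e^0.014750 = 15.88 × 1.014859 = S$16.1160
Market S$15.97 < fair S$16.1160: forward underpriced → reverse cash-and-carry (short spot, go long the forward).
At maturity, profit = |F_mkt − F*| = |15.97 − 16.1160| = S$0.15 per share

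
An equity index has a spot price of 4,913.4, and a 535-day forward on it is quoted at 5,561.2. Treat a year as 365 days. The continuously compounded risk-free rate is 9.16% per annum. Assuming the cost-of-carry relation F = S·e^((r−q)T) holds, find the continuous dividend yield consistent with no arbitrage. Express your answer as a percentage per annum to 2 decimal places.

From F = S·e^((r−q)T): (r − q) = ln(F/S)/T
ln(5561.2/4913.4) = ln(1.131844) = 0.123848
(r − q) = 0.123848 / (535/365) = 0.084494
q = r − ln(F/S)/T = 0.0916 − 0.084494 = 0.007106
q = 0.71%

0.71%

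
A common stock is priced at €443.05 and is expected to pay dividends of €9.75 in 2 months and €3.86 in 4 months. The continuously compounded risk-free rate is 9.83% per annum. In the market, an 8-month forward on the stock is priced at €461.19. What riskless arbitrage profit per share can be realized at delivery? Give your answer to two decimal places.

€2.36 per share

PV(dividends) I = 9.75·e^(−0.0983·2/12) + 3.86·e^(−0.0983·4/12) = 13.3271
Fair forward F* = (S − I)·e^(rT) = (443.05 − 13.3271)·e^0.065533 = 429.7229 × 1.067728 = 458.8272
Market €461.19 > fair 458.8272: forward overpriced → cash-and-carry (borrow at r, buy the stock and collect the dividends, short the forward).
Profit at T = |F_mkt − F*| = |461.19 − 458.8272| = €2.36 per share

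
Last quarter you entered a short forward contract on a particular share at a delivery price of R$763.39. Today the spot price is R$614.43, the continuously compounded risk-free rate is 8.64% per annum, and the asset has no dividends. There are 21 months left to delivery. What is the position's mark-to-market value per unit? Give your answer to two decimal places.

R$41.84

Current fair forward for the remaining 21 months: F = S·e^(r·T), r = 0.0864
F = 614.43 · e^(0.0864 × 21/12) = 614.43 × 1.163229 = 714.7228
Value of long forward = (F − K)·e^(−rT) = (714.7228 − 763.39) · e^(−0.0864·21/12)
= -48.6672 × 0.859676 = -41.84
Short position value = −(long value) = R$41.84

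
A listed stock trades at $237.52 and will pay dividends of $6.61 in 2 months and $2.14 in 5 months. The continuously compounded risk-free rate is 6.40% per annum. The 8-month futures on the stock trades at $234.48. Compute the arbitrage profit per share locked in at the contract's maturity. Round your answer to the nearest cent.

$4.39 per share

PV(dividends) I = 6.61·e^(−0.0640·2/12) + 2.14·e^(−0.0640·5/12) = 8.6236
Fair futures F* = (S − I)·e^(rT) = (237.52 − 8.6236)·e^0.042667 = 228.8964 × 1.043590 = 238.8740
Market $234.48 < fair 238.8740: forward underpriced → reverse cash-and-carry (short the stock, invest proceeds at r, pay the dividends, go long the forward).
Profit at T = |F_mkt − F*| = |234.48 − 238.8740| = $4.39 per share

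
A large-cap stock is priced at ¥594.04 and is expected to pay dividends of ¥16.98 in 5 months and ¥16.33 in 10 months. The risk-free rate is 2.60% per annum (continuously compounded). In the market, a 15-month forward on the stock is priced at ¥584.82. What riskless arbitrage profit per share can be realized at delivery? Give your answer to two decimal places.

PV(dividends) I = 16.98·e^(−0.0260·5/12) + 16.33·e^(−0.0260·10/12) = 32.7770
Fair forward F* = (S − I)·e^(rT) = (594.04 − 32.7770)·e^0.032500 = 561.2630 × 1.033034 = 579.8038
Market ¥584.82 > fair 579.8038: forward overpriced → cash-and-carry (borrow at r, buy the stock and collect the dividends, short the forward).
Profit at T = |F_mkt − F*| = |584.82 − 579.8038| = ¥5.02 per share

¥5.02 per share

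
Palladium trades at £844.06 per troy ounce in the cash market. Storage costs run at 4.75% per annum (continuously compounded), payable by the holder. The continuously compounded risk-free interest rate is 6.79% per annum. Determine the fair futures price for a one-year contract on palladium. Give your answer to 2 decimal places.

Net carry = r + u − y = 0.0679 + 0.0475 − 0.0000 = 0.1154
F = S·e^((r+u−y)T) = 844.06 · e^(0.1154 × 12/12) = 844.06 · e^0.115400
= 844.06 × 1.122322 = £947.31 per troy ounce

£947.31 per troy ounce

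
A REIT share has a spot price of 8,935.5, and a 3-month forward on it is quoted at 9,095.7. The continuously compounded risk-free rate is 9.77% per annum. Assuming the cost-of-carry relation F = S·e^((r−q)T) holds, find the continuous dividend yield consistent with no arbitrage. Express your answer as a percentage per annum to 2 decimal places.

2.66%

From F = S·e^((r−q)T): (r − q) = ln(F/S)/T
ln(9095.7/8935.5) = ln(1.017928) = 0.017769
(r − q) = 0.017769 / (3/12) = 0.071076
q = r − ln(F/S)/T = 0.0977 − 0.071076 = 0.026624
q = 2.66%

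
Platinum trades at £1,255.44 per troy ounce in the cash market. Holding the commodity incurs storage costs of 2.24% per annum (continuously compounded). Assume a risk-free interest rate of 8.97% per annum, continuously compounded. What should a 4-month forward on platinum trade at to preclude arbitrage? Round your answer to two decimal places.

£1,303.24 per troy ounce

Net carry = r + u − y = 0.0897 + 0.0224 − 0.0000 = 0.1121
F = S·e^((r+u−y)T) = 1255.44 · e^(0.1121 × 4/12) = 1255.44 · e^0.03736667
= 1255.44 × 1.03807358 = £1,303.24 per troy ounce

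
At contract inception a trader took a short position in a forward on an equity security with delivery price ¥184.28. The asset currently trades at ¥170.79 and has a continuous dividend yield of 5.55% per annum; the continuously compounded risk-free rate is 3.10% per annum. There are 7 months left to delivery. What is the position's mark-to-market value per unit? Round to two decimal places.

¥15.63

Current fair forward for the remaining 7 months: F = S·e^((r − q)·T), (r − q) = 0.0310 − 0.0555 = -0.0245
F = 170.79 · e^(-0.0245 × 7/12) = 170.79 × 0.985810 = 168.3665
Value of long forward = (F − K)·e^(−rT) = (168.3665 − 184.28) · e^(−0.0310·7/12)
= -15.9135 × 0.982079 = -15.63
Short position value = −(long value) = ¥15.63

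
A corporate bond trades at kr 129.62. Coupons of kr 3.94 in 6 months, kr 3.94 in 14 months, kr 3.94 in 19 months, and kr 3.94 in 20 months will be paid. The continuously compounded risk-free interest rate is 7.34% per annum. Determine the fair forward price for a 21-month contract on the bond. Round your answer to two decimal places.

kr 131.00

PV(coupons) I = 3.94·e^(−0.0734·6/12) + 3.94·e^(−0.0734·14/12) + 3.94·e^(−0.0734·19/12) + 3.94·e^(−0.0734·20/12)
I = 3.7980 + 3.6166 + 3.5077 + 3.4863 = 14.4086
F = (S − I)·e^(rT) = (129.62 − 14.4086) · e^(0.0734·21/12)
= 115.2114 · e^0.128450 = 115.2114 × 1.137065 = kr 131.00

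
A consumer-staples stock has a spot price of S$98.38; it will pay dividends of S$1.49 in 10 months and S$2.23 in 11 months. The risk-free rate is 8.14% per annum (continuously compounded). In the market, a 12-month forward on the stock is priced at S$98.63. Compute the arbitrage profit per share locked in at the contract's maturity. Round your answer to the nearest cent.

S$4.34 per share

PV(dividends) I = 1.49·e^(−0.0814·10/12) + 2.23·e^(−0.0814·11/12) = 3.4619
Fair forward F* = (S − I)·e^(rT) = (98.38 − 3.4619)·e^0.081400 = 94.9181 × 1.084805 = 102.9676
Market S$98.63 < fair 102.9676: forward underpriced → reverse cash-and-carry (short the stock, invest proceeds at r, pay the dividends, go long the forward).
Profit at T = |F_mkt − F*| = |98.63 − 102.9676| = S$4.34 per share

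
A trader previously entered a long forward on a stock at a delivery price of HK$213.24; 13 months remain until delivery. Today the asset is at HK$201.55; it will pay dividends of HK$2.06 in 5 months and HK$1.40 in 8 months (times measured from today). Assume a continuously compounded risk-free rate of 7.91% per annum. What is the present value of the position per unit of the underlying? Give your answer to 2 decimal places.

PV(remaining dividends) I = 2.06·e^(−0.0791·5/12) + 1.40·e^(−0.0791·8/12) = 3.3213
Current forward F = (S − I)·e^(rT) = (201.55 − 3.3213)·e^(0.0791·13/12) = 198.2287 × 1.089470 = 215.9642
Value (long) = (F − K)·e^(−rT) = (215.9642 − 213.24) × 0.917877 = 2.5005
Value = HK$2.50

HK$2.50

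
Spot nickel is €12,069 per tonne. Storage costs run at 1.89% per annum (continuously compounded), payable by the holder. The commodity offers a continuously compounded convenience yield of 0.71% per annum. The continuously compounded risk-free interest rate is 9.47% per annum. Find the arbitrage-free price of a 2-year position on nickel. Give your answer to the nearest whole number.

€14,934 per tonne

Net carry = r + u − y = 0.0947 + 0.0189 − 0.0071 = 0.1065
F = S·e^((r+u−y)T) = 12069 · e^(0.1065 × 2) = 12069 · e^0.213000
= 12069 × 1.237385 = €14,934 per tonne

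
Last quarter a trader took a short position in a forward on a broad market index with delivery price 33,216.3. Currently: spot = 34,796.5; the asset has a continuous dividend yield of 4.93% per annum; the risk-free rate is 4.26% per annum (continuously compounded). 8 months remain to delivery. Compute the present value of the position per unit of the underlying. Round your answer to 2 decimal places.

-1385.22

Current fair forward for the remaining 8 months: F = S·e^((r − q)·T), (r − q) = 0.0426 − 0.0493 = -0.0067
F = 34796.5 · e^(-0.0067 × 8/12) = 34796.5 × 0.99554329 = 34641.4221
Value of long forward = (F − K)·e^(−rT) = (34641.4221 − 33216.3) · e^(−0.0426·8/12)
= 1425.1221 × 0.97199949 = 1385.22
Short position value = −(long value) = -1385.22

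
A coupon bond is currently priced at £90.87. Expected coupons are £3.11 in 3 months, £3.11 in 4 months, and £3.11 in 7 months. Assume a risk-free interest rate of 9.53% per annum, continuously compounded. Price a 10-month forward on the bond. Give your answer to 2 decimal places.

£88.65

PV(coupons) I = 3.11·e^(−0.0953·3/12) + 3.11·e^(−0.0953·4/12) + 3.11·e^(−0.0953·7/12)
I = 3.0368 + 3.0128 + 2.9418 = 8.9914
F = (S − I)·e^(rT) = (90.87 − 8.9914) · e^(0.0953·10/12)
= 81.8786 · e^0.079417 = 81.8786 × 1.082656 = £88.65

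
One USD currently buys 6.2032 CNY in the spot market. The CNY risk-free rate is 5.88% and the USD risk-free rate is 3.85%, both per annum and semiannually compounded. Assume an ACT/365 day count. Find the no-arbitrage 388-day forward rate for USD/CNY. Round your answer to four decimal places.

6.3353

By covered interest parity, F = S · (1+r_CNY/2)^(2T) / (1+r_USD/2)^(2T)
= 6.2032 × 1.063541 / 1.041370 = 6.2032 × 1.021290
F = 6.3353 CNY per USD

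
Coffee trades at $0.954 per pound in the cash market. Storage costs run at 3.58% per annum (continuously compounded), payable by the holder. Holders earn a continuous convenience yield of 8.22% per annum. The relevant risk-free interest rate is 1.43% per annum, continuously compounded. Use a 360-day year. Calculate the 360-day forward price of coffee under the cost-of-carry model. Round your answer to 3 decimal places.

$0.924 per pound

Net carry = r + u − y = 0.0143 + 0.0358 − 0.0822 = -0.0321
F = S·e^((r+u−y)T) = 0.954 · e^(-0.0321 × 360/360) = 0.954 · e^-0.032100
= 0.954 × 0.968410 = $0.924 per pound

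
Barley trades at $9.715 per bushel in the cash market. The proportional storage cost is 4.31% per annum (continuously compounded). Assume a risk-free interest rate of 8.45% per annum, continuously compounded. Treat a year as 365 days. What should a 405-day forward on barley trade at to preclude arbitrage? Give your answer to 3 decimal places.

$11.193 per bushel

Net carry = r + u − y = 0.0845 + 0.0431 − 0.0000 = 0.1276
F = S·e^((r+u−y)T) = 9.715 · e^(0.1276 × 405/365) = 9.715 · e^0.141584
= 9.715 × 1.152097 = $11.193 per bushel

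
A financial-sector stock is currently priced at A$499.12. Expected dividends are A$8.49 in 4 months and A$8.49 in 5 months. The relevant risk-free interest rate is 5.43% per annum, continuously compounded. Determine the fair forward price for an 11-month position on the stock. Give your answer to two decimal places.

A$507.11

PV(dividends) I = 8.49·e^(−0.0543·4/12) + 8.49·e^(−0.0543·5/12)
I = 8.3377 + 8.3001 = 16.6378
F = (S − I)·e^(rT) = (499.12 − 16.6378) · e^(0.0543·11/12)
= 482.4822 · e^0.049775 = 482.4822 × 1.051035 = A$507.11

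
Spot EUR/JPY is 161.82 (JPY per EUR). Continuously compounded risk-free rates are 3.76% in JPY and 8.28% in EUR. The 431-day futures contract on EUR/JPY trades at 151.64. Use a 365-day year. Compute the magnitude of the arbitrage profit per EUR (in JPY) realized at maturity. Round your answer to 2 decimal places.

Fair futures: F* = S·e^(carry·T), with carry = (r_JPY − r_EUR) = 0.0376 − 0.0828 = -0.0452
F* = 161.82 · e^(-0.0452 × 431/365) = 161.82 · e^-0.053373 = 161.82 × 0.948026 = 153.4096
Market 151.64 < fair 153.4096: forward underpriced → reverse cash-and-carry (short spot, go long the forward).
At maturity, profit = |F_mkt − F*| = |151.64 − 153.4096| = 1.77 per EUR (in JPY)

1.77 per EUR (in JPY)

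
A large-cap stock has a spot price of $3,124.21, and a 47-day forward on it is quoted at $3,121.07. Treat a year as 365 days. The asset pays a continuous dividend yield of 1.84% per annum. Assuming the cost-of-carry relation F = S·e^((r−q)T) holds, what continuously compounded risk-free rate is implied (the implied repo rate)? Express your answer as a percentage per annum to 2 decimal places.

From F = S·e^((r−q)T): (r − q) = ln(F/S)/T
ln(3121.07/3124.21) = ln(0.998995) = -0.001006
(r − q) = -0.001006 / (47/365) = -0.007813
r = ln(F/S)/T + q = -0.007813 + 0.0184 = 0.010587
r = 1.06%

1.06%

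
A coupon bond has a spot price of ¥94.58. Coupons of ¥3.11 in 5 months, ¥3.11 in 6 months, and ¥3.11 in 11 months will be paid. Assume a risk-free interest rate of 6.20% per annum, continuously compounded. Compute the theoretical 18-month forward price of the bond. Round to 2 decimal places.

¥93.94

PV(coupons) I = 3.11·e^(−0.0620·5/12) + 3.11·e^(−0.0620·6/12) + 3.11·e^(−0.0620·11/12)
I = 3.0307 + 3.0151 + 2.9382 = 8.9840
F = (S − I)·e^(rT) = (94.58 − 8.9840) · e^(0.0620·18/12)
= 85.5960 · e^0.093000 = 85.5960 × 1.097462 = ¥93.94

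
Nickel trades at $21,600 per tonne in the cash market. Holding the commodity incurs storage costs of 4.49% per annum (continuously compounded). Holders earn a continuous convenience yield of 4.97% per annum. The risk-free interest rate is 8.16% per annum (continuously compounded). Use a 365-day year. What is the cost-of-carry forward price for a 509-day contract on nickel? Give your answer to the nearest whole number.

Net carry = r + u − y = 0.0816 + 0.0449 − 0.0497 = 0.0768
F = S·e^((r+u−y)T) = 21600 · e^(0.0768 × 509/365) = 21600 · e^0.107099
= 21600 × 1.113044 = $24,042 per tonne

$24,042 per tonne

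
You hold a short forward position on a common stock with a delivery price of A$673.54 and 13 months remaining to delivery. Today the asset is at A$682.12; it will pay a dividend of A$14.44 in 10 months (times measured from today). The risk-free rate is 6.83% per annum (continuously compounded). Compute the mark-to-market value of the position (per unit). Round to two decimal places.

-A$42.98

PV(remaining dividends) I = 14.44·e^(−0.0683·10/12) = 13.6411
Current forward F = (S − I)·e^(rT) = (682.12 − 13.6411)·e^(0.0683·13/12) = 668.4789 × 1.076798 = 719.8167
Value (long) = (F − K)·e^(−rT) = (719.8167 − 673.54) × 0.928679 = 42.9762
Short position value = −(long value) = -A$42.98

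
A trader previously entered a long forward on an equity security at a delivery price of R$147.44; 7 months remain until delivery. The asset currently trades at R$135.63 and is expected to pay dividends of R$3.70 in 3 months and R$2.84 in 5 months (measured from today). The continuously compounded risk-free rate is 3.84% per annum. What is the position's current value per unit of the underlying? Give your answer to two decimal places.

-R$15.00

PV(remaining dividends) I = 3.70·e^(−0.0384·3/12) + 2.84·e^(−0.0384·5/12) = 6.4596
Current forward F = (S − I)·e^(rT) = (135.63 − 6.4596)·e^(0.0384·7/12) = 129.1704 × 1.022653 = 132.0965
Value (long) = (F − K)·e^(−rT) = (132.0965 − 147.44) × 0.977849 = -15.0036
Value = -R$15.00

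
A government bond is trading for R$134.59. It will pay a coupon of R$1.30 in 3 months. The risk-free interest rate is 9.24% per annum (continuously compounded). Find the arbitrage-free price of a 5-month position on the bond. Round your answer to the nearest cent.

R$138.55

PV(coupons) I = 1.30·e^(−0.0924·3/12)
I = 1.2703
F = (S − I)·e^(rT) = (134.59 − 1.2703) · e^(0.0924·5/12)
= 133.3197 · e^0.038500 = 133.3197 × 1.039251 = R$138.55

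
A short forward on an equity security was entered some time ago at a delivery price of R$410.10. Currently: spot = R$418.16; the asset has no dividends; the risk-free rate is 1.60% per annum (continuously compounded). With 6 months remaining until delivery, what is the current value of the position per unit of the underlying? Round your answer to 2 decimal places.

Current fair forward for the remaining 6 months: F = S·e^(r·T), r = 0.0160
F = 418.16 · e^(0.0160 × 6/12) = 418.16 × 1.008032 = 421.5187
Value of long forward = (F − K)·e^(−rT) = (421.5187 − 410.10) · e^(−0.0160·6/12)
= 11.4187 × 0.992032 = 11.33
Short position value = −(long value) = -R$11.33

-R$11.33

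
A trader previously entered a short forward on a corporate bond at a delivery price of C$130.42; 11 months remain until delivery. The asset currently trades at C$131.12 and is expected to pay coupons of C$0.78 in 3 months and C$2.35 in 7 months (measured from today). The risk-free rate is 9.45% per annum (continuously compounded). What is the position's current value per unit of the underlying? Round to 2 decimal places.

-C$8.54

PV(remaining coupons) I = 0.78·e^(−0.0945·3/12) + 2.35·e^(−0.0945·7/12) = 2.9858
Current forward F = (S − I)·e^(rT) = (131.12 − 2.9858)·e^(0.0945·11/12) = 128.1342 × 1.090488 = 139.7288
Value (long) = (F − K)·e^(−rT) = (139.7288 − 130.42) × 0.917021 = 8.5364
Short position value = −(long value) = -C$8.54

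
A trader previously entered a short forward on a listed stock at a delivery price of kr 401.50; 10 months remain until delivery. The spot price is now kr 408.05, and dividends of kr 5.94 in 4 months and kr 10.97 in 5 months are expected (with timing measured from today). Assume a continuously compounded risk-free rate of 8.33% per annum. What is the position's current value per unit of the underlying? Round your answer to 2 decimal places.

-kr 17.10

PV(remaining dividends) I = 5.94·e^(−0.0833·4/12) + 10.97·e^(−0.0833·5/12) = 16.3731
Current forward F = (S − I)·e^(rT) = (408.05 − 16.3731)·e^(0.0833·10/12) = 391.6769 × 1.071883 = 419.8318
Value (long) = (F − K)·e^(−rT) = (419.8318 − 401.50) × 0.932938 = 17.1024
Short position value = −(long value) = -kr 17.10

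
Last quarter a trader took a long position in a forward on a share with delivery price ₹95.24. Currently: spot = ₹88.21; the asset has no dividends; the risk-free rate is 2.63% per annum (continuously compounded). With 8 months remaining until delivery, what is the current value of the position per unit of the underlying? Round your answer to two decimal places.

-₹5.37

Current fair forward for the remaining 8 months: F = S·e^(r·T), r = 0.0263
F = 88.21 · e^(0.0263 × 8/12) = 88.21 × 1.017688 = 89.7703
Value of long forward = (F − K)·e^(−rT) = (89.7703 − 95.24) · e^(−0.0263·8/12)
= -5.4697 × 0.982619 = -5.37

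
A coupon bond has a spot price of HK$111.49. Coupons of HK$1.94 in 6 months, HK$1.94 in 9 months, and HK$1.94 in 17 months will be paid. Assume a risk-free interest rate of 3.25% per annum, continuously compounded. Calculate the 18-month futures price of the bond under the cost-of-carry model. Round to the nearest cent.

HK$111.12

PV(coupons) I = 1.94·e^(−0.0325·6/12) + 1.94·e^(−0.0325·9/12) + 1.94·e^(−0.0325·17/12)
I = 1.9087 + 1.8933 + 1.8527 = 5.6547
F = (S − I)·e^(rT) = (111.49 − 5.6547) · e^(0.0325·18/12)
= 105.8353 · e^0.048750 = 105.8353 × 1.049958 = HK$111.12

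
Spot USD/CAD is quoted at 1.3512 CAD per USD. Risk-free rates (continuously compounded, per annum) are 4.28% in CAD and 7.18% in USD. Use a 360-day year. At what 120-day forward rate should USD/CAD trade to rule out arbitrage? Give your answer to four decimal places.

1.3382

F = S·e^((r_CAD − r_USD)T) = 1.3512 · e^((0.0428 − 0.0718) × 120/360)
= 1.3512 · e^-0.009667 = 1.3512 × 0.990380
F = 1.3382 CAD per USD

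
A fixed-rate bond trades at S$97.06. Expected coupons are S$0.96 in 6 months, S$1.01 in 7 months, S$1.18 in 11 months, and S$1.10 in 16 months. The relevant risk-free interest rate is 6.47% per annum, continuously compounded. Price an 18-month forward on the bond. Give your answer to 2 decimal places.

S$102.52

PV(coupons) I = 0.96·e^(−0.0647·6/12) + 1.01·e^(−0.0647·7/12) + 1.18·e^(−0.0647·11/12) + 1.10·e^(−0.0647·16/12)
I = 0.9294 + 0.9726 + 1.1121 + 1.0091 = 4.0232
F = (S − I)·e^(rT) = (97.06 − 4.0232) · e^(0.0647·18/12)
= 93.0368 · e^0.097050 = 93.0368 × 1.101915 = S$102.52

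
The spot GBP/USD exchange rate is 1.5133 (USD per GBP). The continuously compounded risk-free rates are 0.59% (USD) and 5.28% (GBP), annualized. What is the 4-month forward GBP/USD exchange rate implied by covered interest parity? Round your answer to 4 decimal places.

1.4898

F = S·e^((r_USD − r_GBP)T) = 1.5133 · e^((0.0059 − 0.0528) × 4/12)
= 1.5133 · e^-0.015633 = 1.5133 × 0.984489
F = 1.4898 USD per GBP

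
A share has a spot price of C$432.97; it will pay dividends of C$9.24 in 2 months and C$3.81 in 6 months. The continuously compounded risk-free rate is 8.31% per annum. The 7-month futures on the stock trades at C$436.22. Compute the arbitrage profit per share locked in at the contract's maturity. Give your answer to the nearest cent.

PV(dividends) I = 9.24·e^(−0.0831·2/12) + 3.81·e^(−0.0831·6/12) = 12.7678
Fair futures F* = (S − I)·e^(rT) = (432.97 − 12.7678)·e^0.048475 = 420.2022 × 1.049669 = 441.0732
Market C$436.22 < fair 441.0732: forward underpriced → reverse cash-and-carry (short the stock, invest proceeds at r, pay the dividends, go long the forward).
Profit at T = |F_mkt − F*| = |436.22 − 441.0732| = C$4.85 per share

C$4.85 per share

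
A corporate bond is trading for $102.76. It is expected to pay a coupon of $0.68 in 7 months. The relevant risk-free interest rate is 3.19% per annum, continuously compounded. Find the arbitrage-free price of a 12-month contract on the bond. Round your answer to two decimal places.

$105.40

PV(coupons) I = 0.68·e^(−0.0319·7/12)
I = 0.6675
F = (S − I)·e^(rT) = (102.76 − 0.6675) · e^(0.0319·12/12)
= 102.0925 · e^0.031900 = 102.0925 × 1.032414 = $105.40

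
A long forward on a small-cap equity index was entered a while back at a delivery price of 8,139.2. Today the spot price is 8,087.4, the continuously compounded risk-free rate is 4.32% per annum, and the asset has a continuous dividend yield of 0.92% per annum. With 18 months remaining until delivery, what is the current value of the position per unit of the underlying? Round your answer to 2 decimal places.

348.06

Current fair forward for the remaining 18 months: F = S·e^((r − q)·T), (r − q) = 0.0432 − 0.0092 = 0.0340
F = 8087.4 · e^(0.0340 × 18/12) = 8087.4 × 1.05232289 = 8510.5561
Value of long forward = (F − K)·e^(−rT) = (8510.5561 − 8139.2) · e^(−0.0432·18/12)
= 371.3561 × 0.93725490 = 348.06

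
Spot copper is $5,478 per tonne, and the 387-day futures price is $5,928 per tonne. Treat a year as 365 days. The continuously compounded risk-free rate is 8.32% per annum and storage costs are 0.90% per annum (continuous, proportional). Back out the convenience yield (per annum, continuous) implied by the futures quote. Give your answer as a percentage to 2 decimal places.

1.77%

F = S·e^((r+u−y)T) ⇒ (r+u−y) = ln(F/S)/T
ln(5928/5478) = 0.078947; /T ⇒ 0.074459
y = r + u − ln(F/S)/T = 0.0832 + 0.0090 − 0.074459 = 0.017741
y = 1.77%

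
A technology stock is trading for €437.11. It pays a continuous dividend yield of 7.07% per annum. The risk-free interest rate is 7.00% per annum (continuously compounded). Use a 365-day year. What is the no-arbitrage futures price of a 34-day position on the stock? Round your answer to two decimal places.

€437.08

F = S·e^((r − q)T) = 437.11 · e^((0.0700 − 0.0707) × 34/365)
= 437.11 · e^-0.000065 = 437.11 × 0.999935
F = €437.08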